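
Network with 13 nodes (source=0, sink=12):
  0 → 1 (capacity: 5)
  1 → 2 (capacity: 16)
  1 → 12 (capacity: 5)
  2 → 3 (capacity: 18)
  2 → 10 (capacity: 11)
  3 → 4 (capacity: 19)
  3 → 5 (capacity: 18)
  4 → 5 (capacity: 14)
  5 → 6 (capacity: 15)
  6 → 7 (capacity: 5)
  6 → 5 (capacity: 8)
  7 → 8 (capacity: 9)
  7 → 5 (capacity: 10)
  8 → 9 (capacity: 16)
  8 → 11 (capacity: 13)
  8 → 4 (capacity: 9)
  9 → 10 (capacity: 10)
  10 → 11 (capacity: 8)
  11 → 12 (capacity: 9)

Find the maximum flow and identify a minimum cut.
Max flow = 5, Min cut edges: (0,1)

Maximum flow: 5
Minimum cut: (0,1)
Partition: S = [0], T = [1, 2, 3, 4, 5, 6, 7, 8, 9, 10, 11, 12]

Max-flow min-cut theorem verified: both equal 5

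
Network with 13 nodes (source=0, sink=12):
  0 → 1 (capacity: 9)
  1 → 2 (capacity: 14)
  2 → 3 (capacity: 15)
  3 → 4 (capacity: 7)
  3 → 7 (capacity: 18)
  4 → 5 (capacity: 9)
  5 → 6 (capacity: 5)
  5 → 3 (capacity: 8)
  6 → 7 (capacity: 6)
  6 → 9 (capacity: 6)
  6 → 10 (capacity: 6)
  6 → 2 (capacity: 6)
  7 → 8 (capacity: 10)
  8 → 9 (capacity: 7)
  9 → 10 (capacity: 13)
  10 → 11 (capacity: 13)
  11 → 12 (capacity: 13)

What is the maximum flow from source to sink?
Maximum flow = 9

Max flow: 9

Flow assignment:
  0 → 1: 9/9
  1 → 2: 9/14
  2 → 3: 9/15
  3 → 4: 5/7
  3 → 7: 4/18
  4 → 5: 5/9
  5 → 6: 5/5
  6 → 10: 5/6
  7 → 8: 4/10
  8 → 9: 4/7
  9 → 10: 4/13
  10 → 11: 9/13
  11 → 12: 9/13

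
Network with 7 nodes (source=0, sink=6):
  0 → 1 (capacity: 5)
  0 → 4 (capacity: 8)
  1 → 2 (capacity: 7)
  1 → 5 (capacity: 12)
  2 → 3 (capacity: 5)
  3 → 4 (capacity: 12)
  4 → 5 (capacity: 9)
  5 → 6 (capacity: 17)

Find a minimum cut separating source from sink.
Min cut value = 13, edges: (0,1), (0,4)

Min cut value: 13
Partition: S = [0], T = [1, 2, 3, 4, 5, 6]
Cut edges: (0,1), (0,4)

By max-flow min-cut theorem, max flow = min cut = 13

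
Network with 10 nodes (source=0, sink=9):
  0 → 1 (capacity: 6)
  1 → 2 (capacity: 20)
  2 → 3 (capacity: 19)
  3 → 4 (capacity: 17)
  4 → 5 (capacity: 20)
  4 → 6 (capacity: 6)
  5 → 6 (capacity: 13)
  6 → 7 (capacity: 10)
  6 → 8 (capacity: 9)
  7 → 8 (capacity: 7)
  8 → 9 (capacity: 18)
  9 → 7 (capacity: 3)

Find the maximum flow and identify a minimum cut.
Max flow = 6, Min cut edges: (0,1)

Maximum flow: 6
Minimum cut: (0,1)
Partition: S = [0], T = [1, 2, 3, 4, 5, 6, 7, 8, 9]

Max-flow min-cut theorem verified: both equal 6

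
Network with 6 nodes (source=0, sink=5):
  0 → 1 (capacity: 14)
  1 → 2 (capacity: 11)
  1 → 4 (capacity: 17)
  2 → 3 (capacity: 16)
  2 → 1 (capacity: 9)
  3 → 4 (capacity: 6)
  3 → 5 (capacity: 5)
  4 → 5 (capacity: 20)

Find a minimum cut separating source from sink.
Min cut value = 14, edges: (0,1)

Min cut value: 14
Partition: S = [0], T = [1, 2, 3, 4, 5]
Cut edges: (0,1)

By max-flow min-cut theorem, max flow = min cut = 14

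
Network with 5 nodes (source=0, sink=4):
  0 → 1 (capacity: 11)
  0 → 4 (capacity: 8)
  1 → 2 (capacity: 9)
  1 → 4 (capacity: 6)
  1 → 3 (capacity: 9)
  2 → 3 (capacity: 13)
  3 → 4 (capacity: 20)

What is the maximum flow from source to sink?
Maximum flow = 19

Max flow: 19

Flow assignment:
  0 → 1: 11/11
  0 → 4: 8/8
  1 → 4: 6/6
  1 → 3: 5/9
  3 → 4: 5/20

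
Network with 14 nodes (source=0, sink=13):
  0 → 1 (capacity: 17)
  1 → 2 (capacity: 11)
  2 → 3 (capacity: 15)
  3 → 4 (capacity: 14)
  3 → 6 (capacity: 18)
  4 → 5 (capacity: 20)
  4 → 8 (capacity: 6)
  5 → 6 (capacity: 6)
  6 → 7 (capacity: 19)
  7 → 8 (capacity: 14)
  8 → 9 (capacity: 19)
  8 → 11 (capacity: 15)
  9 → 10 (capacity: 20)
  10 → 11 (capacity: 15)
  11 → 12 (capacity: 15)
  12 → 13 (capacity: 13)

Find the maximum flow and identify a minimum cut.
Max flow = 11, Min cut edges: (1,2)

Maximum flow: 11
Minimum cut: (1,2)
Partition: S = [0, 1], T = [2, 3, 4, 5, 6, 7, 8, 9, 10, 11, 12, 13]

Max-flow min-cut theorem verified: both equal 11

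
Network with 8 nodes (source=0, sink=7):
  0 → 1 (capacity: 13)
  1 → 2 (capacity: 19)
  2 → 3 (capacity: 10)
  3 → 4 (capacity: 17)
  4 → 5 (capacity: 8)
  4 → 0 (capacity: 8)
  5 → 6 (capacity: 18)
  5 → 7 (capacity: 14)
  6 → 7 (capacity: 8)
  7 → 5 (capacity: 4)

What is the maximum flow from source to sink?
Maximum flow = 8

Max flow: 8

Flow assignment:
  0 → 1: 10/13
  1 → 2: 10/19
  2 → 3: 10/10
  3 → 4: 10/17
  4 → 5: 8/8
  4 → 0: 2/8
  5 → 7: 8/14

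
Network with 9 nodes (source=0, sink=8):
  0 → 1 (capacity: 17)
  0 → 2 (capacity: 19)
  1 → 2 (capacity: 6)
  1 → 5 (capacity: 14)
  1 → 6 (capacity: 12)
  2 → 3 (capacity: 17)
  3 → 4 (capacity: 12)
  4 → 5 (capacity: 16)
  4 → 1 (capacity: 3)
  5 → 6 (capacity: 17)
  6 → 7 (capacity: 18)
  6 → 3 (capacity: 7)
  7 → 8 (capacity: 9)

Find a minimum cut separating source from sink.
Min cut value = 9, edges: (7,8)

Min cut value: 9
Partition: S = [0, 1, 2, 3, 4, 5, 6, 7], T = [8]
Cut edges: (7,8)

By max-flow min-cut theorem, max flow = min cut = 9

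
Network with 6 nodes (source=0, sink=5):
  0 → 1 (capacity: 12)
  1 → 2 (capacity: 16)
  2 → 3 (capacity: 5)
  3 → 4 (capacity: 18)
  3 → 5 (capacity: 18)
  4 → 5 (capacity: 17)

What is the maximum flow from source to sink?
Maximum flow = 5

Max flow: 5

Flow assignment:
  0 → 1: 5/12
  1 → 2: 5/16
  2 → 3: 5/5
  3 → 5: 5/18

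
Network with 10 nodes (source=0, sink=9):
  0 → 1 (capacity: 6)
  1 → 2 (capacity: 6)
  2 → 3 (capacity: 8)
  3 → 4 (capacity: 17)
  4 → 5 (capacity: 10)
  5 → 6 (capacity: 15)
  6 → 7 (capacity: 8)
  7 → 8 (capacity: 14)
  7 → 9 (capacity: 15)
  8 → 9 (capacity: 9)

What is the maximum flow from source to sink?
Maximum flow = 6

Max flow: 6

Flow assignment:
  0 → 1: 6/6
  1 → 2: 6/6
  2 → 3: 6/8
  3 → 4: 6/17
  4 → 5: 6/10
  5 → 6: 6/15
  6 → 7: 6/8
  7 → 9: 6/15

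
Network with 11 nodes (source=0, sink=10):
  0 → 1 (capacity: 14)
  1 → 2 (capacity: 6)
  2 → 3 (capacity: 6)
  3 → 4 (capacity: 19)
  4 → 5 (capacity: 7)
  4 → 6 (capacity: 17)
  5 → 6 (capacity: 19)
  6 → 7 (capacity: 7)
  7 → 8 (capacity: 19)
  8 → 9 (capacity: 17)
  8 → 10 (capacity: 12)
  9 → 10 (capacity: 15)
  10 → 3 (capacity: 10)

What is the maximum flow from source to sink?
Maximum flow = 6

Max flow: 6

Flow assignment:
  0 → 1: 6/14
  1 → 2: 6/6
  2 → 3: 6/6
  3 → 4: 6/19
  4 → 6: 6/17
  6 → 7: 6/7
  7 → 8: 6/19
  8 → 10: 6/12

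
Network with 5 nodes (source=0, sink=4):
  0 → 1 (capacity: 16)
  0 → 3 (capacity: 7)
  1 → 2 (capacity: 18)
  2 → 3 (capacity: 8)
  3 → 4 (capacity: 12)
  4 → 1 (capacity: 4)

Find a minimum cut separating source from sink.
Min cut value = 12, edges: (3,4)

Min cut value: 12
Partition: S = [0, 1, 2, 3], T = [4]
Cut edges: (3,4)

By max-flow min-cut theorem, max flow = min cut = 12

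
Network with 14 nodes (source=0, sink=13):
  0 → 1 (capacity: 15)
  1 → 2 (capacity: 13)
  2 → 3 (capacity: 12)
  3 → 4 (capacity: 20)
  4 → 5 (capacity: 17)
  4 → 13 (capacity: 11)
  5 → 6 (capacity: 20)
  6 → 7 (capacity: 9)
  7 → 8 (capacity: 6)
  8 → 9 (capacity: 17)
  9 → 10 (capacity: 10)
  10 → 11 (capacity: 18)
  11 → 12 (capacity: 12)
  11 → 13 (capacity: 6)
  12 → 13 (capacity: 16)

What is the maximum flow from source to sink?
Maximum flow = 12

Max flow: 12

Flow assignment:
  0 → 1: 12/15
  1 → 2: 12/13
  2 → 3: 12/12
  3 → 4: 12/20
  4 → 5: 1/17
  4 → 13: 11/11
  5 → 6: 1/20
  6 → 7: 1/9
  7 → 8: 1/6
  8 → 9: 1/17
  9 → 10: 1/10
  10 → 11: 1/18
  11 → 13: 1/6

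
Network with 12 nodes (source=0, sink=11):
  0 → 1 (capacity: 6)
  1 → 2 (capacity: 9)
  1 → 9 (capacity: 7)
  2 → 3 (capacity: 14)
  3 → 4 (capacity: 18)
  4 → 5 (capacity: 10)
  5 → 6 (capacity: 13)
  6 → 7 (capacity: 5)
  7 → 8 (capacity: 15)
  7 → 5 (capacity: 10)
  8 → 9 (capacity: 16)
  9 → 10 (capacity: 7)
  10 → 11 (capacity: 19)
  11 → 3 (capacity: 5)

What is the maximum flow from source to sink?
Maximum flow = 6

Max flow: 6

Flow assignment:
  0 → 1: 6/6
  1 → 9: 6/7
  9 → 10: 6/7
  10 → 11: 6/19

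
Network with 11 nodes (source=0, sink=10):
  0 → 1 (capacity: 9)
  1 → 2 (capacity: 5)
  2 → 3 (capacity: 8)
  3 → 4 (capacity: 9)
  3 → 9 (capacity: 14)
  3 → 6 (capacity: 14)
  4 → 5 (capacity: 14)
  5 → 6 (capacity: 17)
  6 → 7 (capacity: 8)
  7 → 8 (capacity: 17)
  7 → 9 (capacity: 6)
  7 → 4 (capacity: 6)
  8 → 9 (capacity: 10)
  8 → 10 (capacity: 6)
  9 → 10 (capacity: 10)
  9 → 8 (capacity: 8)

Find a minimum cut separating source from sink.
Min cut value = 5, edges: (1,2)

Min cut value: 5
Partition: S = [0, 1], T = [2, 3, 4, 5, 6, 7, 8, 9, 10]
Cut edges: (1,2)

By max-flow min-cut theorem, max flow = min cut = 5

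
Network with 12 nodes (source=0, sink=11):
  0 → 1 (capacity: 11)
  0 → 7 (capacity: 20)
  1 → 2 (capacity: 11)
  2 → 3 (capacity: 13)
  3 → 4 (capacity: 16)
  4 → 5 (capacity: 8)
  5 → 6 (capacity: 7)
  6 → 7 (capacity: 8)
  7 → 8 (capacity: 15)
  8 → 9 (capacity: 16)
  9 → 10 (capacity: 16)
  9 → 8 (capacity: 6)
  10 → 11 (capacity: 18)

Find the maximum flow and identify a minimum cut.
Max flow = 15, Min cut edges: (7,8)

Maximum flow: 15
Minimum cut: (7,8)
Partition: S = [0, 1, 2, 3, 4, 5, 6, 7], T = [8, 9, 10, 11]

Max-flow min-cut theorem verified: both equal 15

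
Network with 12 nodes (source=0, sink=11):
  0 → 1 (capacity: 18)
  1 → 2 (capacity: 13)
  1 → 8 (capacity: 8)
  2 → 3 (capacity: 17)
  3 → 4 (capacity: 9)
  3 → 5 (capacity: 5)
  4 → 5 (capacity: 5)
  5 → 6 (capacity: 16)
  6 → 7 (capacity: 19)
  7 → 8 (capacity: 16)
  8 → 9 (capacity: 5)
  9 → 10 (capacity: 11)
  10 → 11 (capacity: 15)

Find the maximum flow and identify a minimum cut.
Max flow = 5, Min cut edges: (8,9)

Maximum flow: 5
Minimum cut: (8,9)
Partition: S = [0, 1, 2, 3, 4, 5, 6, 7, 8], T = [9, 10, 11]

Max-flow min-cut theorem verified: both equal 5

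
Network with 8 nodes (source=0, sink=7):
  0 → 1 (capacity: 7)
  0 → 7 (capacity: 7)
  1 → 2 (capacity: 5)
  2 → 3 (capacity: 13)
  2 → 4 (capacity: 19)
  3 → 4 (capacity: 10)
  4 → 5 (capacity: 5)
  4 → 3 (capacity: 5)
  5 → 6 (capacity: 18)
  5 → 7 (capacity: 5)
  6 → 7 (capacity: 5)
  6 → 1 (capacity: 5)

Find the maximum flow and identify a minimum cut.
Max flow = 12, Min cut edges: (0,7), (4,5)

Maximum flow: 12
Minimum cut: (0,7), (4,5)
Partition: S = [0, 1, 2, 3, 4], T = [5, 6, 7]

Max-flow min-cut theorem verified: both equal 12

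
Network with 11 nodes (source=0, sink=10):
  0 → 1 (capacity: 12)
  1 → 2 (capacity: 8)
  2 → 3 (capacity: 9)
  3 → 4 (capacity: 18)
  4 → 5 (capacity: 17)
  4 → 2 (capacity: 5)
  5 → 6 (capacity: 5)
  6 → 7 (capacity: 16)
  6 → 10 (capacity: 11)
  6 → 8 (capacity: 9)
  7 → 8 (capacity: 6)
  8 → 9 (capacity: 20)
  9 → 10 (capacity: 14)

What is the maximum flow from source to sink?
Maximum flow = 5

Max flow: 5

Flow assignment:
  0 → 1: 5/12
  1 → 2: 5/8
  2 → 3: 8/9
  3 → 4: 8/18
  4 → 5: 5/17
  4 → 2: 3/5
  5 → 6: 5/5
  6 → 10: 5/11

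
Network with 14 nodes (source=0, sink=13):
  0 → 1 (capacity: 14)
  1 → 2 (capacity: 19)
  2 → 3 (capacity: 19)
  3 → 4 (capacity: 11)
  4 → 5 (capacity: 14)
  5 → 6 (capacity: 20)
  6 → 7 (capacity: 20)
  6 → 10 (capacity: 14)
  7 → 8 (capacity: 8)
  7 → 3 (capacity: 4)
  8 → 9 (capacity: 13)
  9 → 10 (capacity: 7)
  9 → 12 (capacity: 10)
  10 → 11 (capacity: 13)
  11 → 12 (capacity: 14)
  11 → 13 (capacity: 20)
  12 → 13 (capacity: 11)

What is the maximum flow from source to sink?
Maximum flow = 11

Max flow: 11

Flow assignment:
  0 → 1: 11/14
  1 → 2: 11/19
  2 → 3: 11/19
  3 → 4: 11/11
  4 → 5: 11/14
  5 → 6: 11/20
  6 → 10: 11/14
  10 → 11: 11/13
  11 → 13: 11/20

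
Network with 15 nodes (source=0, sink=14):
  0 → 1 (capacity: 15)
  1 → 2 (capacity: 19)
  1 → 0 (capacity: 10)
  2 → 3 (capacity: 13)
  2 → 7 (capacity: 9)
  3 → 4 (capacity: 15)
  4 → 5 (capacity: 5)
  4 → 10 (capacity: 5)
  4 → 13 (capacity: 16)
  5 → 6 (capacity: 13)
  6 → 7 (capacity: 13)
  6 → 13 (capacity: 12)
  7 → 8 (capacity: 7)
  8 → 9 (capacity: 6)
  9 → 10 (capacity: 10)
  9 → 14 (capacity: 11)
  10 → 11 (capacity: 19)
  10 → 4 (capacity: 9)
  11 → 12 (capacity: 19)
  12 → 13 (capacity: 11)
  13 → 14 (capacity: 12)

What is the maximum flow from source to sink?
Maximum flow = 15

Max flow: 15

Flow assignment:
  0 → 1: 15/15
  1 → 2: 15/19
  2 → 3: 12/13
  2 → 7: 3/9
  3 → 4: 12/15
  4 → 13: 12/16
  7 → 8: 3/7
  8 → 9: 3/6
  9 → 14: 3/11
  13 → 14: 12/12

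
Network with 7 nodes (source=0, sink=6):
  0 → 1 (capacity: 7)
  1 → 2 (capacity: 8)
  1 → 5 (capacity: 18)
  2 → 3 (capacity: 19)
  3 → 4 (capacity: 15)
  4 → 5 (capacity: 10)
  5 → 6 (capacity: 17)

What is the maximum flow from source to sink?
Maximum flow = 7

Max flow: 7

Flow assignment:
  0 → 1: 7/7
  1 → 5: 7/18
  5 → 6: 7/17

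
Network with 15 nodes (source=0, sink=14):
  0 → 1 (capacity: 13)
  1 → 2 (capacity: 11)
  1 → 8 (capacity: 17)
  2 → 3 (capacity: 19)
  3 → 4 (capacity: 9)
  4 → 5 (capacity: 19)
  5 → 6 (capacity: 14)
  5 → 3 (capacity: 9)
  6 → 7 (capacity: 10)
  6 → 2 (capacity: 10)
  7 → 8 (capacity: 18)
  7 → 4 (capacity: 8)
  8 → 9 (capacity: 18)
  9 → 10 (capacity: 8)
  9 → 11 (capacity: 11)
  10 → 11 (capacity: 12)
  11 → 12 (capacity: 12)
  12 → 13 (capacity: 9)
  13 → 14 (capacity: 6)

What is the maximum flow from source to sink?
Maximum flow = 6

Max flow: 6

Flow assignment:
  0 → 1: 6/13
  1 → 8: 6/17
  8 → 9: 6/18
  9 → 10: 1/8
  9 → 11: 5/11
  10 → 11: 1/12
  11 → 12: 6/12
  12 → 13: 6/9
  13 → 14: 6/6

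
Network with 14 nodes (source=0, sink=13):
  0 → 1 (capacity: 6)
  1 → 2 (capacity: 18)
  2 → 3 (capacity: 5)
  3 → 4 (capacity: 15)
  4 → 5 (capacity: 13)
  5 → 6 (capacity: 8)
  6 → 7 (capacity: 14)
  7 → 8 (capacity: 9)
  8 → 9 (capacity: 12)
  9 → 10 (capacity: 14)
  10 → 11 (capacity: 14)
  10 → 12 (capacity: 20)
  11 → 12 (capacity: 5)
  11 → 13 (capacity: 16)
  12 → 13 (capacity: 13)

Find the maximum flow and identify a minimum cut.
Max flow = 5, Min cut edges: (2,3)

Maximum flow: 5
Minimum cut: (2,3)
Partition: S = [0, 1, 2], T = [3, 4, 5, 6, 7, 8, 9, 10, 11, 12, 13]

Max-flow min-cut theorem verified: both equal 5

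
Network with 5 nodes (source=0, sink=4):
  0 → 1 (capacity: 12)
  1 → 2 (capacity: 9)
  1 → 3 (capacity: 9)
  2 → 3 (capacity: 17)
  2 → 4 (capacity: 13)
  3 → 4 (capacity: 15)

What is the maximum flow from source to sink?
Maximum flow = 12

Max flow: 12

Flow assignment:
  0 → 1: 12/12
  1 → 2: 9/9
  1 → 3: 3/9
  2 → 4: 9/13
  3 → 4: 3/15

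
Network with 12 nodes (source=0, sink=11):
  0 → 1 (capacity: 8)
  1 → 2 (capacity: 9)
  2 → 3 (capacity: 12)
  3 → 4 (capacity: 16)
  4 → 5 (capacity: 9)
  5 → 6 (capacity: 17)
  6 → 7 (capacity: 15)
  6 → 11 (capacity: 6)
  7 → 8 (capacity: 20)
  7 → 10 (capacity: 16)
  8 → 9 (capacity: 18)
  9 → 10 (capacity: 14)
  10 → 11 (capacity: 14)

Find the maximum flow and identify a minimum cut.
Max flow = 8, Min cut edges: (0,1)

Maximum flow: 8
Minimum cut: (0,1)
Partition: S = [0], T = [1, 2, 3, 4, 5, 6, 7, 8, 9, 10, 11]

Max-flow min-cut theorem verified: both equal 8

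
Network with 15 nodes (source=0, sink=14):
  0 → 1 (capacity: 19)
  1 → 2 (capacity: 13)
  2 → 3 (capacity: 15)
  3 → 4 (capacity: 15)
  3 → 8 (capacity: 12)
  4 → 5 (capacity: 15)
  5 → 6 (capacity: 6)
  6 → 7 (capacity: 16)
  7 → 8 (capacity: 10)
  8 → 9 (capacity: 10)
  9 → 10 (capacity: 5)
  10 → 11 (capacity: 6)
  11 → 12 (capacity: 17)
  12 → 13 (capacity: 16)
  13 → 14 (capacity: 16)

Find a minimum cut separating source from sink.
Min cut value = 5, edges: (9,10)

Min cut value: 5
Partition: S = [0, 1, 2, 3, 4, 5, 6, 7, 8, 9], T = [10, 11, 12, 13, 14]
Cut edges: (9,10)

By max-flow min-cut theorem, max flow = min cut = 5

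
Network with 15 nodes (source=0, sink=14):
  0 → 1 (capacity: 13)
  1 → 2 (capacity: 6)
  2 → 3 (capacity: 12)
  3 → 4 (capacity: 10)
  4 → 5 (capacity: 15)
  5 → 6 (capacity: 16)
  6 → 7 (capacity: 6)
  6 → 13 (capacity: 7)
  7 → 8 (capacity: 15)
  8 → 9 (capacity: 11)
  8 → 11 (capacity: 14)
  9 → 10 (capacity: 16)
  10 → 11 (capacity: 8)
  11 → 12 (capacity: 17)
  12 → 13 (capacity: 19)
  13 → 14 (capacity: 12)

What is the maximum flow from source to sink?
Maximum flow = 6

Max flow: 6

Flow assignment:
  0 → 1: 6/13
  1 → 2: 6/6
  2 → 3: 6/12
  3 → 4: 6/10
  4 → 5: 6/15
  5 → 6: 6/16
  6 → 13: 6/7
  13 → 14: 6/12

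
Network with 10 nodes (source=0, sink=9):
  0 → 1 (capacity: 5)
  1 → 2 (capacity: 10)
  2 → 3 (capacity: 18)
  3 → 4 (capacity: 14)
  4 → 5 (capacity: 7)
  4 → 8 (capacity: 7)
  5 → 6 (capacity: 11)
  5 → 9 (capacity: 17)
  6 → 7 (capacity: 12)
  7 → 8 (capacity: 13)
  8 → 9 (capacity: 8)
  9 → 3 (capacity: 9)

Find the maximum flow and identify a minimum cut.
Max flow = 5, Min cut edges: (0,1)

Maximum flow: 5
Minimum cut: (0,1)
Partition: S = [0], T = [1, 2, 3, 4, 5, 6, 7, 8, 9]

Max-flow min-cut theorem verified: both equal 5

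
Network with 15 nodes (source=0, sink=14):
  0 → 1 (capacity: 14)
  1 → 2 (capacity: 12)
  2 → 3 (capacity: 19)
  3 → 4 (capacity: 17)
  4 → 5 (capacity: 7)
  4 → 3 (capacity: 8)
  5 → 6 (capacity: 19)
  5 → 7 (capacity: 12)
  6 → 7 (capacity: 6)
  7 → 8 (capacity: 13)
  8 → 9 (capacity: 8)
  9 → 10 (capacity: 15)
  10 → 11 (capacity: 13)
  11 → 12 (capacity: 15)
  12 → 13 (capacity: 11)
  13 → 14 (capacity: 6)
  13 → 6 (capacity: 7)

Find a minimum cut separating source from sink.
Min cut value = 6, edges: (13,14)

Min cut value: 6
Partition: S = [0, 1, 2, 3, 4, 5, 6, 7, 8, 9, 10, 11, 12, 13], T = [14]
Cut edges: (13,14)

By max-flow min-cut theorem, max flow = min cut = 6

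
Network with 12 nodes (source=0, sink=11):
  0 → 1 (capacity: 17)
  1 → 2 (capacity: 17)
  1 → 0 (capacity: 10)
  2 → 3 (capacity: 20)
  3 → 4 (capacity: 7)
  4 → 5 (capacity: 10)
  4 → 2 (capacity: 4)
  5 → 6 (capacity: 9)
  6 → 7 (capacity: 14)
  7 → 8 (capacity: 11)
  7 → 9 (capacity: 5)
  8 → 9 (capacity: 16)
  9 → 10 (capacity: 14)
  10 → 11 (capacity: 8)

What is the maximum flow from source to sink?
Maximum flow = 7

Max flow: 7

Flow assignment:
  0 → 1: 7/17
  1 → 2: 7/17
  2 → 3: 7/20
  3 → 4: 7/7
  4 → 5: 7/10
  5 → 6: 7/9
  6 → 7: 7/14
  7 → 8: 2/11
  7 → 9: 5/5
  8 → 9: 2/16
  9 → 10: 7/14
  10 → 11: 7/8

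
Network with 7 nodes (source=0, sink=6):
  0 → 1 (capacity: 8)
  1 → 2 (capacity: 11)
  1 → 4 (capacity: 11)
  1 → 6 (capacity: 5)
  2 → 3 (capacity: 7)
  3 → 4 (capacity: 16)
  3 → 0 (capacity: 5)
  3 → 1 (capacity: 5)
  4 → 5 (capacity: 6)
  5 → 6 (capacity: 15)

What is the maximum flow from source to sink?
Maximum flow = 8

Max flow: 8

Flow assignment:
  0 → 1: 8/8
  1 → 4: 3/11
  1 → 6: 5/5
  4 → 5: 3/6
  5 → 6: 3/15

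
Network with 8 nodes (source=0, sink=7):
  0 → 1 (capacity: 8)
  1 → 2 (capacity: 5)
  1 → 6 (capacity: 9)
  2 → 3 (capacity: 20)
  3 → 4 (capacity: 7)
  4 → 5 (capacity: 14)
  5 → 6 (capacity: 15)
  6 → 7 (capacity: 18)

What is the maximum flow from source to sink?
Maximum flow = 8

Max flow: 8

Flow assignment:
  0 → 1: 8/8
  1 → 6: 8/9
  6 → 7: 8/18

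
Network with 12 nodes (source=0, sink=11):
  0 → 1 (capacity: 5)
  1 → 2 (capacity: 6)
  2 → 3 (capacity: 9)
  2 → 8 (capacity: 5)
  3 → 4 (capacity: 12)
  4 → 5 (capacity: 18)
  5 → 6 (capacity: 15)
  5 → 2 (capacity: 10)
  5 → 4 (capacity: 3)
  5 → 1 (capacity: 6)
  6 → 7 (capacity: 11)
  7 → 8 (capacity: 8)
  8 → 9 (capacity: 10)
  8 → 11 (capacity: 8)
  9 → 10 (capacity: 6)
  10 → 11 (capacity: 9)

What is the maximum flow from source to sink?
Maximum flow = 5

Max flow: 5

Flow assignment:
  0 → 1: 5/5
  1 → 2: 5/6
  2 → 8: 5/5
  8 → 11: 5/8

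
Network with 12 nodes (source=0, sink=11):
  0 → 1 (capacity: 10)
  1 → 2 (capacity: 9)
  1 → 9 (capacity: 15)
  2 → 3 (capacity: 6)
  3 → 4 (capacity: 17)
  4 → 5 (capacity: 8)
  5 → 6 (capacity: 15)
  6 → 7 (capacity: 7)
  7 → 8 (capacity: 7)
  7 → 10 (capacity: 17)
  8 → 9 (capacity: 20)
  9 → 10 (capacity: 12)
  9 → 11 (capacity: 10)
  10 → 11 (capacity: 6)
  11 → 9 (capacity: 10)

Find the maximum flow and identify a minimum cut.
Max flow = 10, Min cut edges: (0,1)

Maximum flow: 10
Minimum cut: (0,1)
Partition: S = [0], T = [1, 2, 3, 4, 5, 6, 7, 8, 9, 10, 11]

Max-flow min-cut theorem verified: both equal 10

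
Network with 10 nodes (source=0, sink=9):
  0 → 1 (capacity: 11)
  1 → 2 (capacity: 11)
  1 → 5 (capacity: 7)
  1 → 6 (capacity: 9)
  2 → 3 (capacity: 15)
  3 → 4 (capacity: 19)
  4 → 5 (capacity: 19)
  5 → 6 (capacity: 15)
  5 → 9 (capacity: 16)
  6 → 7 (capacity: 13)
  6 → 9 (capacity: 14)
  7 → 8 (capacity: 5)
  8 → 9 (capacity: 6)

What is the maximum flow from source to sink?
Maximum flow = 11

Max flow: 11

Flow assignment:
  0 → 1: 11/11
  1 → 5: 7/7
  1 → 6: 4/9
  5 → 9: 7/16
  6 → 9: 4/14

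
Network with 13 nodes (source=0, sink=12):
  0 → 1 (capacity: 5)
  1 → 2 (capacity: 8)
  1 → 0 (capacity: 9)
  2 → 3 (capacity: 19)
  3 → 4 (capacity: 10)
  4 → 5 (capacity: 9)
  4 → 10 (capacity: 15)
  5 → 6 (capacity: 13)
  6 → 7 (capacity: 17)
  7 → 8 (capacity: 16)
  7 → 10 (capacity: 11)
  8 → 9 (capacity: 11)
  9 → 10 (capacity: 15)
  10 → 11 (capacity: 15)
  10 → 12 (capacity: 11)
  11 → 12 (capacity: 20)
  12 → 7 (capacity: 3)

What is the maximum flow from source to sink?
Maximum flow = 5

Max flow: 5

Flow assignment:
  0 → 1: 5/5
  1 → 2: 5/8
  2 → 3: 5/19
  3 → 4: 5/10
  4 → 10: 5/15
  10 → 12: 5/11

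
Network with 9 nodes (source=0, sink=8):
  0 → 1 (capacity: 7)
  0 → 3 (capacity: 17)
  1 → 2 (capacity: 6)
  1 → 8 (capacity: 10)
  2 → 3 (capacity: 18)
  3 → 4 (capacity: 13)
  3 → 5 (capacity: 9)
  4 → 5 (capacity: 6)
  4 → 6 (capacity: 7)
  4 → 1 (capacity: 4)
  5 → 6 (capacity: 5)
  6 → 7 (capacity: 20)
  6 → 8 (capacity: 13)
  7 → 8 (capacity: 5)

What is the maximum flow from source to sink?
Maximum flow = 22

Max flow: 22

Flow assignment:
  0 → 1: 6/7
  0 → 3: 16/17
  1 → 8: 10/10
  3 → 4: 13/13
  3 → 5: 3/9
  4 → 5: 2/6
  4 → 6: 7/7
  4 → 1: 4/4
  5 → 6: 5/5
  6 → 8: 12/13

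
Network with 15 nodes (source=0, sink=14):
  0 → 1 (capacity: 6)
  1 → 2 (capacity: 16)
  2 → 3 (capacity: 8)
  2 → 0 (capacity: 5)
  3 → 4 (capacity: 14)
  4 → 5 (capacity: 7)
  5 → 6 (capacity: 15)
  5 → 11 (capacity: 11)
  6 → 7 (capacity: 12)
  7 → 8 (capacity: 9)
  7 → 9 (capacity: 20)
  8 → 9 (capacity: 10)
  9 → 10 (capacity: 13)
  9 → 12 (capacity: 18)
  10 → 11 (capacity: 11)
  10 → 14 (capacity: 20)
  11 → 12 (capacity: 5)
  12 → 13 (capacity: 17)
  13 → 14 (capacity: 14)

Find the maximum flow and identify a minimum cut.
Max flow = 6, Min cut edges: (0,1)

Maximum flow: 6
Minimum cut: (0,1)
Partition: S = [0], T = [1, 2, 3, 4, 5, 6, 7, 8, 9, 10, 11, 12, 13, 14]

Max-flow min-cut theorem verified: both equal 6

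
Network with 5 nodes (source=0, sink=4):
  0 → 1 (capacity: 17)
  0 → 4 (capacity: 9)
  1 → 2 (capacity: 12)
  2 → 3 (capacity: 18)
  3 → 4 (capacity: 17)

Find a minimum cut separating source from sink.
Min cut value = 21, edges: (0,4), (1,2)

Min cut value: 21
Partition: S = [0, 1], T = [2, 3, 4]
Cut edges: (0,4), (1,2)

By max-flow min-cut theorem, max flow = min cut = 21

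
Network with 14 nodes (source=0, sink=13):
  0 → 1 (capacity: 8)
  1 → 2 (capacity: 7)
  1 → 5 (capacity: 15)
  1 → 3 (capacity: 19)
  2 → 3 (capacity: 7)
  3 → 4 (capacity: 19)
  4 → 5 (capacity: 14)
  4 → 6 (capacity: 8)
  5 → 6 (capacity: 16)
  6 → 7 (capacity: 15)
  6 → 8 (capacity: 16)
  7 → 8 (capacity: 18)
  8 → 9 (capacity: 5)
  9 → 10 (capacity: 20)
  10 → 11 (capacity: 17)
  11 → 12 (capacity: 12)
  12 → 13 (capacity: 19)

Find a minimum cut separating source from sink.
Min cut value = 5, edges: (8,9)

Min cut value: 5
Partition: S = [0, 1, 2, 3, 4, 5, 6, 7, 8], T = [9, 10, 11, 12, 13]
Cut edges: (8,9)

By max-flow min-cut theorem, max flow = min cut = 5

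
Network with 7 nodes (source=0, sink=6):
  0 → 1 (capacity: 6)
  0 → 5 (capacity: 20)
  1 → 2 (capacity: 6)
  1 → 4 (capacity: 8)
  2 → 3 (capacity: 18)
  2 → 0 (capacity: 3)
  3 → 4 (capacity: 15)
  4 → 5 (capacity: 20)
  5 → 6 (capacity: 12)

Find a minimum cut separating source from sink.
Min cut value = 12, edges: (5,6)

Min cut value: 12
Partition: S = [0, 1, 2, 3, 4, 5], T = [6]
Cut edges: (5,6)

By max-flow min-cut theorem, max flow = min cut = 12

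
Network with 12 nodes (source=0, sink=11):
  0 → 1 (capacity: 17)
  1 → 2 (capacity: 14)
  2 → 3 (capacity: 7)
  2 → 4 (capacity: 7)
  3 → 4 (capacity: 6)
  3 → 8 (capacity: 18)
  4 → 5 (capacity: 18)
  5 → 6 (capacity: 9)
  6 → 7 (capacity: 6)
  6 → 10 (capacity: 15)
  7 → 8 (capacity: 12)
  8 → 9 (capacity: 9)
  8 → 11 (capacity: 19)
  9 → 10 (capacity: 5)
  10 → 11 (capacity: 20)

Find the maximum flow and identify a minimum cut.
Max flow = 14, Min cut edges: (2,3), (2,4)

Maximum flow: 14
Minimum cut: (2,3), (2,4)
Partition: S = [0, 1, 2], T = [3, 4, 5, 6, 7, 8, 9, 10, 11]

Max-flow min-cut theorem verified: both equal 14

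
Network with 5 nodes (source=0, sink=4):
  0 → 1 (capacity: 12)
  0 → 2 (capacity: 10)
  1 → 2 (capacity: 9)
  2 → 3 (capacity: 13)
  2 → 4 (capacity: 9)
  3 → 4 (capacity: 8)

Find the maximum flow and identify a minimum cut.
Max flow = 17, Min cut edges: (2,4), (3,4)

Maximum flow: 17
Minimum cut: (2,4), (3,4)
Partition: S = [0, 1, 2, 3], T = [4]

Max-flow min-cut theorem verified: both equal 17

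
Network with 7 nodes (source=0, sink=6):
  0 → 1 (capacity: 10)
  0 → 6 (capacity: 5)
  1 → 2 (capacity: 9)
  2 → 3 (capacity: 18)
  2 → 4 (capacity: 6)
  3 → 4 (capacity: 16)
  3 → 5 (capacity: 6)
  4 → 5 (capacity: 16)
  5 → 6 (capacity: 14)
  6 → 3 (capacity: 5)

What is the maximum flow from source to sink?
Maximum flow = 14

Max flow: 14

Flow assignment:
  0 → 1: 9/10
  0 → 6: 5/5
  1 → 2: 9/9
  2 → 3: 9/18
  3 → 4: 3/16
  3 → 5: 6/6
  4 → 5: 3/16
  5 → 6: 9/14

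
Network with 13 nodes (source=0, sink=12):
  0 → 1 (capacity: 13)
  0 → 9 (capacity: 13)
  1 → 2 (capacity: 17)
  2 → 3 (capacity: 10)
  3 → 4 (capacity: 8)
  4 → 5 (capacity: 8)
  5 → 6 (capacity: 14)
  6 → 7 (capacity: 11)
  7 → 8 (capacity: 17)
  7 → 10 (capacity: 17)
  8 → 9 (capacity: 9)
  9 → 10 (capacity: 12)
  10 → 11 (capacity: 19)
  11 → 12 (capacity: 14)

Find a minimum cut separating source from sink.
Min cut value = 14, edges: (11,12)

Min cut value: 14
Partition: S = [0, 1, 2, 3, 4, 5, 6, 7, 8, 9, 10, 11], T = [12]
Cut edges: (11,12)

By max-flow min-cut theorem, max flow = min cut = 14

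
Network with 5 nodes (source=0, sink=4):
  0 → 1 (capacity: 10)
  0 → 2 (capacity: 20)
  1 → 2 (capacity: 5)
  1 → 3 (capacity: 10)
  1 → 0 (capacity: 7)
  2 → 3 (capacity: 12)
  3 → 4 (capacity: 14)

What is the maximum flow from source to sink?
Maximum flow = 14

Max flow: 14

Flow assignment:
  0 → 1: 2/10
  0 → 2: 12/20
  1 → 3: 2/10
  2 → 3: 12/12
  3 → 4: 14/14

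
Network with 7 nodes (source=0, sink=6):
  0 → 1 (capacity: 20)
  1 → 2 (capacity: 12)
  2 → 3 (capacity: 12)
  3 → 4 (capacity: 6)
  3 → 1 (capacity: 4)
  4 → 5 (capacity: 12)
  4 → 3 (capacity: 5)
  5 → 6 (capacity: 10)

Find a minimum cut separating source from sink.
Min cut value = 6, edges: (3,4)

Min cut value: 6
Partition: S = [0, 1, 2, 3], T = [4, 5, 6]
Cut edges: (3,4)

By max-flow min-cut theorem, max flow = min cut = 6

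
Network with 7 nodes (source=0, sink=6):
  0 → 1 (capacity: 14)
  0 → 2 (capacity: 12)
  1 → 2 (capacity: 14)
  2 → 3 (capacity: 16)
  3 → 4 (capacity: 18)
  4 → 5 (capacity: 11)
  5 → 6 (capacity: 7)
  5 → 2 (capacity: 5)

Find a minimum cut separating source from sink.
Min cut value = 7, edges: (5,6)

Min cut value: 7
Partition: S = [0, 1, 2, 3, 4, 5], T = [6]
Cut edges: (5,6)

By max-flow min-cut theorem, max flow = min cut = 7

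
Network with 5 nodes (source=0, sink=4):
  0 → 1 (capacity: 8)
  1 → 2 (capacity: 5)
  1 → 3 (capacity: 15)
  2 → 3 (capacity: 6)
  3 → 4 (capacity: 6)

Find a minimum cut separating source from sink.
Min cut value = 6, edges: (3,4)

Min cut value: 6
Partition: S = [0, 1, 2, 3], T = [4]
Cut edges: (3,4)

By max-flow min-cut theorem, max flow = min cut = 6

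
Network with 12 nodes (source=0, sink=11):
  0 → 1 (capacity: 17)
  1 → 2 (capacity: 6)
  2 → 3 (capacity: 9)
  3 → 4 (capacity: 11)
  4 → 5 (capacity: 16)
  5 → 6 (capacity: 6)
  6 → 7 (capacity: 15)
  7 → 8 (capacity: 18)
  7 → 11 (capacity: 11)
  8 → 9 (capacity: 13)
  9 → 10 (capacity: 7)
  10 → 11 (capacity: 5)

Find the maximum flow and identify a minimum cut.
Max flow = 6, Min cut edges: (5,6)

Maximum flow: 6
Minimum cut: (5,6)
Partition: S = [0, 1, 2, 3, 4, 5], T = [6, 7, 8, 9, 10, 11]

Max-flow min-cut theorem verified: both equal 6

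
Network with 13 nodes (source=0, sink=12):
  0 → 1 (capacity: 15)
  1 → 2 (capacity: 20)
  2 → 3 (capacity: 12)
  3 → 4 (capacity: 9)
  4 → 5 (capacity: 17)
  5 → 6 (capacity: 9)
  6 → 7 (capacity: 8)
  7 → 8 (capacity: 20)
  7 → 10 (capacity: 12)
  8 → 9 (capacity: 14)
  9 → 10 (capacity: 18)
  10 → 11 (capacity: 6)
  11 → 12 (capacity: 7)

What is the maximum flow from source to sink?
Maximum flow = 6

Max flow: 6

Flow assignment:
  0 → 1: 6/15
  1 → 2: 6/20
  2 → 3: 6/12
  3 → 4: 6/9
  4 → 5: 6/17
  5 → 6: 6/9
  6 → 7: 6/8
  7 → 10: 6/12
  10 → 11: 6/6
  11 → 12: 6/7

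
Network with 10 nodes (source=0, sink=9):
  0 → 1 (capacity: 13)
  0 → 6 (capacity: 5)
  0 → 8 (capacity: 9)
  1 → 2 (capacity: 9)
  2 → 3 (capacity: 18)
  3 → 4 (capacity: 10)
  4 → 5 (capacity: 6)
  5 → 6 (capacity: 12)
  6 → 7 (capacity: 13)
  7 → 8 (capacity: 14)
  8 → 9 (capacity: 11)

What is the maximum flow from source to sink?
Maximum flow = 11

Max flow: 11

Flow assignment:
  0 → 1: 6/13
  0 → 6: 5/5
  1 → 2: 6/9
  2 → 3: 6/18
  3 → 4: 6/10
  4 → 5: 6/6
  5 → 6: 6/12
  6 → 7: 11/13
  7 → 8: 11/14
  8 → 9: 11/11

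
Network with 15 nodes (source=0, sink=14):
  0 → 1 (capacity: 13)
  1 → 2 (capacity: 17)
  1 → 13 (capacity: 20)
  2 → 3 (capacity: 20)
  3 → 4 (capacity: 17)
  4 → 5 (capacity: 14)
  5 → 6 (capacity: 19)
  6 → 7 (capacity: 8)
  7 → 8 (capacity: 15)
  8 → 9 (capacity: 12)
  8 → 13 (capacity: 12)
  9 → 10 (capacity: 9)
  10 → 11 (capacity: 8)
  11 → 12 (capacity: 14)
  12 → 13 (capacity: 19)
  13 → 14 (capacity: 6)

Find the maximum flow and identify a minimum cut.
Max flow = 6, Min cut edges: (13,14)

Maximum flow: 6
Minimum cut: (13,14)
Partition: S = [0, 1, 2, 3, 4, 5, 6, 7, 8, 9, 10, 11, 12, 13], T = [14]

Max-flow min-cut theorem verified: both equal 6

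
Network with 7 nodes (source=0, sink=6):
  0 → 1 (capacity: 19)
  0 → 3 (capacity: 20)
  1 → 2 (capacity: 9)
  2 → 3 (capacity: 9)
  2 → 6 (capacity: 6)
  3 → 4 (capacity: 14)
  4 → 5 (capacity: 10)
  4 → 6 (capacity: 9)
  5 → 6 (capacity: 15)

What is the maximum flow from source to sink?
Maximum flow = 20

Max flow: 20

Flow assignment:
  0 → 1: 6/19
  0 → 3: 14/20
  1 → 2: 6/9
  2 → 6: 6/6
  3 → 4: 14/14
  4 → 5: 5/10
  4 → 6: 9/9
  5 → 6: 5/15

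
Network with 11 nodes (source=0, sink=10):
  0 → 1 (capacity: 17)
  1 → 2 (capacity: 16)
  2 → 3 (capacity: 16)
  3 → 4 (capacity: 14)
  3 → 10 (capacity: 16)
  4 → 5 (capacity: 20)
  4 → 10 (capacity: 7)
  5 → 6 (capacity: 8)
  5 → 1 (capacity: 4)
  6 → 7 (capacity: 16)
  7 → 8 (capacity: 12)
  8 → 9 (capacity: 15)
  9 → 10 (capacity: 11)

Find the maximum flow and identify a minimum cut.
Max flow = 16, Min cut edges: (2,3)

Maximum flow: 16
Minimum cut: (2,3)
Partition: S = [0, 1, 2], T = [3, 4, 5, 6, 7, 8, 9, 10]

Max-flow min-cut theorem verified: both equal 16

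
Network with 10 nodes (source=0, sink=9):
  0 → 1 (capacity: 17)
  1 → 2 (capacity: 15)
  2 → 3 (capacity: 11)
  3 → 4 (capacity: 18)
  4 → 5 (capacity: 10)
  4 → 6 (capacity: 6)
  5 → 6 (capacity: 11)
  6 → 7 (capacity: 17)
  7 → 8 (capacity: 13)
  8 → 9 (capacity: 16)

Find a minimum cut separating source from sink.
Min cut value = 11, edges: (2,3)

Min cut value: 11
Partition: S = [0, 1, 2], T = [3, 4, 5, 6, 7, 8, 9]
Cut edges: (2,3)

By max-flow min-cut theorem, max flow = min cut = 11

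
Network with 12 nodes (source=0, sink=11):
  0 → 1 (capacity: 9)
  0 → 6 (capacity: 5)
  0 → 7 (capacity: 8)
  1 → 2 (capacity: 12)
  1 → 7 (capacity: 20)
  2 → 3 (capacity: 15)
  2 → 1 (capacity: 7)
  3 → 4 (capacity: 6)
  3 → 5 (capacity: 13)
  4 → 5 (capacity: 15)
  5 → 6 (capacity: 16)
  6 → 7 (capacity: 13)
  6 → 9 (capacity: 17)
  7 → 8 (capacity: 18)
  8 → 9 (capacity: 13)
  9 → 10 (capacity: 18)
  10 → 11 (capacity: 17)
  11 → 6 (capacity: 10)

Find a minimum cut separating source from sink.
Min cut value = 17, edges: (10,11)

Min cut value: 17
Partition: S = [0, 1, 2, 3, 4, 5, 6, 7, 8, 9, 10], T = [11]
Cut edges: (10,11)

By max-flow min-cut theorem, max flow = min cut = 17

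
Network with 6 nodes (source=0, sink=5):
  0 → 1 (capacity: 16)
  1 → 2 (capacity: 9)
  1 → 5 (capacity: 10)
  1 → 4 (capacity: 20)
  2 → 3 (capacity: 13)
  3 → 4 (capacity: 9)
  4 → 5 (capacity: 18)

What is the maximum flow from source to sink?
Maximum flow = 16

Max flow: 16

Flow assignment:
  0 → 1: 16/16
  1 → 5: 10/10
  1 → 4: 6/20
  4 → 5: 6/18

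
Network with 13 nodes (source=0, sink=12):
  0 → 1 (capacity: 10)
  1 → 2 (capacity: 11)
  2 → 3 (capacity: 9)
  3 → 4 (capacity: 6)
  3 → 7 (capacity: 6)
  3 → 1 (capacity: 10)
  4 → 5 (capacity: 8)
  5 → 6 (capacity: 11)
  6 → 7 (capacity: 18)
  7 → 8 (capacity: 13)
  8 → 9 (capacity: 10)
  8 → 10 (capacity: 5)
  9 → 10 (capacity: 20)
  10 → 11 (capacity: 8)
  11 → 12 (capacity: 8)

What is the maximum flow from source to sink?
Maximum flow = 8

Max flow: 8

Flow assignment:
  0 → 1: 8/10
  1 → 2: 9/11
  2 → 3: 9/9
  3 → 4: 3/6
  3 → 7: 5/6
  3 → 1: 1/10
  4 → 5: 3/8
  5 → 6: 3/11
  6 → 7: 3/18
  7 → 8: 8/13
  8 → 9: 3/10
  8 → 10: 5/5
  9 → 10: 3/20
  10 → 11: 8/8
  11 → 12: 8/8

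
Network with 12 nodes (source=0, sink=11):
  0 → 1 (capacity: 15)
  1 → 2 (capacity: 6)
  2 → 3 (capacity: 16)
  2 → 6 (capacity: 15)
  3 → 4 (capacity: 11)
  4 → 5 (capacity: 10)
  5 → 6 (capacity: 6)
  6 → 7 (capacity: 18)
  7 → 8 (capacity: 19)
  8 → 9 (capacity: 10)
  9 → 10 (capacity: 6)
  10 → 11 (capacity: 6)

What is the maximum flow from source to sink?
Maximum flow = 6

Max flow: 6

Flow assignment:
  0 → 1: 6/15
  1 → 2: 6/6
  2 → 6: 6/15
  6 → 7: 6/18
  7 → 8: 6/19
  8 → 9: 6/10
  9 → 10: 6/6
  10 → 11: 6/6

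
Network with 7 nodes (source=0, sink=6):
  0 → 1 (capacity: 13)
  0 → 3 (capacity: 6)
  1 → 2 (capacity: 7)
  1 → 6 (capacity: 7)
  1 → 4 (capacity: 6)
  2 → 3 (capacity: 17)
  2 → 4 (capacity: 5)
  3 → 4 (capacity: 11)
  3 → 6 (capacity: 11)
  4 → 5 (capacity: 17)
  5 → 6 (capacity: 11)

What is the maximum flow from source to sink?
Maximum flow = 19

Max flow: 19

Flow assignment:
  0 → 1: 13/13
  0 → 3: 6/6
  1 → 2: 6/7
  1 → 6: 7/7
  2 → 3: 5/17
  2 → 4: 1/5
  3 → 6: 11/11
  4 → 5: 1/17
  5 → 6: 1/11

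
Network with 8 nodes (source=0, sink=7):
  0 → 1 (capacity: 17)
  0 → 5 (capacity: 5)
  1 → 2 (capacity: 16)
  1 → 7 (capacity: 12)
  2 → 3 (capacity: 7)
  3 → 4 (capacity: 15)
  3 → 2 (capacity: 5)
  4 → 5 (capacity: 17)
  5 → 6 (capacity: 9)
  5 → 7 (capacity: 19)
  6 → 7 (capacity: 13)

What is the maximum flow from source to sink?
Maximum flow = 22

Max flow: 22

Flow assignment:
  0 → 1: 17/17
  0 → 5: 5/5
  1 → 2: 5/16
  1 → 7: 12/12
  2 → 3: 5/7
  3 → 4: 5/15
  4 → 5: 5/17
  5 → 7: 10/19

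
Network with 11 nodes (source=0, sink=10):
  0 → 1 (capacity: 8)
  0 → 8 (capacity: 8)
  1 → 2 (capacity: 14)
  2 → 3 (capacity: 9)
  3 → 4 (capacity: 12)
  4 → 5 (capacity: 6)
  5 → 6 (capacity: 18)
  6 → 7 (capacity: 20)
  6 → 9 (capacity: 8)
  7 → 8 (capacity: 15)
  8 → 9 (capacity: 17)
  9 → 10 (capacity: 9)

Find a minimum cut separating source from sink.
Min cut value = 9, edges: (9,10)

Min cut value: 9
Partition: S = [0, 1, 2, 3, 4, 5, 6, 7, 8, 9], T = [10]
Cut edges: (9,10)

By max-flow min-cut theorem, max flow = min cut = 9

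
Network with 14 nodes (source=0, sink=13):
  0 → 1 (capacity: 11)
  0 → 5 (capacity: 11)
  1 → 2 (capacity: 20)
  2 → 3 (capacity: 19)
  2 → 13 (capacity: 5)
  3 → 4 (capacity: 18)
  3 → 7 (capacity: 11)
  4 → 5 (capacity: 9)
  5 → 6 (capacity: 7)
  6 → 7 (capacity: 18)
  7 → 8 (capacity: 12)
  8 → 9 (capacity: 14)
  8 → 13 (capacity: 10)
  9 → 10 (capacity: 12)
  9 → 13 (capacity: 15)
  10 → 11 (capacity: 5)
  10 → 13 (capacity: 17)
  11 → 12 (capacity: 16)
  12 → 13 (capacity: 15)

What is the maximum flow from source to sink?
Maximum flow = 17

Max flow: 17

Flow assignment:
  0 → 1: 11/11
  0 → 5: 6/11
  1 → 2: 11/20
  2 → 3: 6/19
  2 → 13: 5/5
  3 → 7: 6/11
  5 → 6: 6/7
  6 → 7: 6/18
  7 → 8: 12/12
  8 → 9: 2/14
  8 → 13: 10/10
  9 → 13: 2/15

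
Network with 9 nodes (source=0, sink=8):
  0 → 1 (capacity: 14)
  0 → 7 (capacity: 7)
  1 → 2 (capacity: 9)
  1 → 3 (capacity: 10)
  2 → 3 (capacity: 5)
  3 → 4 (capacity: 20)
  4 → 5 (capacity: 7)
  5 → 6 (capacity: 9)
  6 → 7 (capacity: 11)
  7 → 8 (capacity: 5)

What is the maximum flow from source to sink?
Maximum flow = 5

Max flow: 5

Flow assignment:
  0 → 1: 5/14
  1 → 2: 4/9
  1 → 3: 1/10
  2 → 3: 4/5
  3 → 4: 5/20
  4 → 5: 5/7
  5 → 6: 5/9
  6 → 7: 5/11
  7 → 8: 5/5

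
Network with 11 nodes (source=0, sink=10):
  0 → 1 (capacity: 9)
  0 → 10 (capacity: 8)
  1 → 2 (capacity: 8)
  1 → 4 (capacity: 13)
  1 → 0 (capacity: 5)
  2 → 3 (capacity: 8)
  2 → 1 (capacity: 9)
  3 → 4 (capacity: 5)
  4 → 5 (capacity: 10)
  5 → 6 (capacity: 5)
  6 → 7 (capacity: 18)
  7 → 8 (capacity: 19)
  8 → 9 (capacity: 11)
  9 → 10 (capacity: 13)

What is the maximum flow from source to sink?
Maximum flow = 13

Max flow: 13

Flow assignment:
  0 → 1: 5/9
  0 → 10: 8/8
  1 → 4: 5/13
  4 → 5: 5/10
  5 → 6: 5/5
  6 → 7: 5/18
  7 → 8: 5/19
  8 → 9: 5/11
  9 → 10: 5/13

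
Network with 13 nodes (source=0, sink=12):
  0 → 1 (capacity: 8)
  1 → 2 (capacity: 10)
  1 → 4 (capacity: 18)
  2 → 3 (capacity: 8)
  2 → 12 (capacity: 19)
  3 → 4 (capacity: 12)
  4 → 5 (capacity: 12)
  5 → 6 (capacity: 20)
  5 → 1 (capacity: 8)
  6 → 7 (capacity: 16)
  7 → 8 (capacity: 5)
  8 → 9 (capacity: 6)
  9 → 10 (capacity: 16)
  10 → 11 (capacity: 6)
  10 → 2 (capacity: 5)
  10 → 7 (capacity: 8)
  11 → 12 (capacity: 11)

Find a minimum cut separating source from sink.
Min cut value = 8, edges: (0,1)

Min cut value: 8
Partition: S = [0], T = [1, 2, 3, 4, 5, 6, 7, 8, 9, 10, 11, 12]
Cut edges: (0,1)

By max-flow min-cut theorem, max flow = min cut = 8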